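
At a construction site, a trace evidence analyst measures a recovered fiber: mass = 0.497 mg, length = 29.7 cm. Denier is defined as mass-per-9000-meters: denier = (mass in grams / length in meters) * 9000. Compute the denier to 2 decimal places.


Denier calculation:
Mass in grams = 0.497 mg / 1000 = 0.000497 g
Length in meters = 29.7 cm / 100 = 0.297 m
Linear density = mass / length = 0.000497 / 0.297 = 0.0016734 g/m
Denier = (g/m) * 9000 = 0.0016734 * 9000 = 15.06

15.06


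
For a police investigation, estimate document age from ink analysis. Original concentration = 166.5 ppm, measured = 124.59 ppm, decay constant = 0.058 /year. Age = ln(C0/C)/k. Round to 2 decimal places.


Document age estimation:
C0/C = 166.5 / 124.59 = 1.336383
ln(C0/C) = 0.289967
t = 0.289967 / 0.058 = 5.00 years

5.00


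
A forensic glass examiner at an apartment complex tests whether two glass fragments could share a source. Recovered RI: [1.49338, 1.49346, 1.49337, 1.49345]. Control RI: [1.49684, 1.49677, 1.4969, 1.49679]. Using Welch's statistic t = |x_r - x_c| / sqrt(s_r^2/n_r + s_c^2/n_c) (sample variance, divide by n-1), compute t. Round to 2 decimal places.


Welch's t-criterion for glass RI comparison:
Recovered mean = sum / n_r = 5.97366 / 4 = 1.493415
Control mean = sum / n_c = 5.9873 / 4 = 1.496825
Recovered sample variance s_r^2 = 2.16667e-09
Control sample variance s_c^2 = 3.36667e-09
Welch SE (unpooled) = sqrt(s_r^2/n_r + s_c^2/n_c) = sqrt(5.41667e-10 + 8.41667e-10) = sqrt(1.38333e-09) = 3.71931e-05
|mean_r - mean_c| = 0.00341
t = 0.00341 / 3.71931e-05 = 91.68

91.68


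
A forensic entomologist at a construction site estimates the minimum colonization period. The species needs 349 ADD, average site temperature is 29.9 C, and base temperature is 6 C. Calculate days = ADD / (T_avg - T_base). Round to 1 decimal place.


Insect development time:
Effective temperature = avg_temp - T_base = 29.9 - 6 = 23.9 C
Days = ADD / effective_temp = 349 / 23.9 = 14.6 days

14.6


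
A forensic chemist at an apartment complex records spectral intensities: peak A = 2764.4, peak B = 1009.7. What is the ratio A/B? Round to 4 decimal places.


Spectral peak ratio:
Peak A = 2764.4 counts
Peak B = 1009.7 counts
Ratio = 2764.4 / 1009.7 = 2.7378

2.7378


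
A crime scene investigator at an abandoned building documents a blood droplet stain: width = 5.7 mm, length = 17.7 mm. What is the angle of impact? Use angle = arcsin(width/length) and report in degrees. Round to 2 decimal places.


Blood spatter impact angle calculation:
width / length = 5.7 / 17.7 = 0.322034
angle = arcsin(0.322034)
angle = 18.79 degrees

18.79


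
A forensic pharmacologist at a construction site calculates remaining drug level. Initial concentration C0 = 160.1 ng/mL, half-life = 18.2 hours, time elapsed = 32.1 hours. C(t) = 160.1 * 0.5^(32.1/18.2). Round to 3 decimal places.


Drug concentration decay:
Number of half-lives = t / t_half = 32.1 / 18.2 = 1.763736
Decay factor = 0.5^1.763736 = 0.29448458
C(t) = 160.1 * 0.29448458 = 47.147 ng/mL

47.147


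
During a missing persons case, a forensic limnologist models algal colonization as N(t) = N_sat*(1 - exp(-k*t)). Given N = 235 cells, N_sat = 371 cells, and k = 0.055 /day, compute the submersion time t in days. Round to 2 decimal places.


PMSI from diatom colonization curve:
N / N_sat = 235 / 371 = 0.633423
1 - N/N_sat = 0.366577
ln(1 - N/N_sat) = -1.003547
t = -ln(1 - N/N_sat) / k = -(-1.003547) / 0.055 = 18.25 days

18.25


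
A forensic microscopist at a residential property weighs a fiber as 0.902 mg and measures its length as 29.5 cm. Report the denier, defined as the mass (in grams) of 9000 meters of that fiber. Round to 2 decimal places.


Denier calculation:
Mass in grams = 0.902 mg / 1000 = 0.000902 g
Length in meters = 29.5 cm / 100 = 0.295 m
Linear density = mass / length = 0.000902 / 0.295 = 0.00305763 g/m
Denier = (g/m) * 9000 = 0.00305763 * 9000 = 27.52

27.52


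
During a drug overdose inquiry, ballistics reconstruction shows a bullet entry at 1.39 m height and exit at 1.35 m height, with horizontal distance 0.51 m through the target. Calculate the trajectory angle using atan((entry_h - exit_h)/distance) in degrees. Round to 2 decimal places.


Bullet trajectory angle:
Height difference = 1.39 - 1.35 = 0.04 m
angle = atan(0.04 / 0.51)
angle = atan(0.078431)
angle = 4.48 degrees

4.48


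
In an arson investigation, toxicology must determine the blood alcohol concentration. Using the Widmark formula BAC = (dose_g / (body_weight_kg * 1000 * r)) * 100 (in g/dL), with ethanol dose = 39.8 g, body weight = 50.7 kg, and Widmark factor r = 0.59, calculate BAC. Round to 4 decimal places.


Applying the Widmark formula:
BAC = (dose_g / (body_wt * 1000 * r)) * 100
Denominator = 50.7 * 1000 * 0.59 = 29913
BAC = (39.8 / 29913) * 100
BAC = 0.1331 g/dL

0.1331


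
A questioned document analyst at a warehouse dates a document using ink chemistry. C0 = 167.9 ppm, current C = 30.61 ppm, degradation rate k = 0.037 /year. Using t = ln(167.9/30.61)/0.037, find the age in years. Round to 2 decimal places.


Document age estimation:
C0/C = 167.9 / 30.61 = 5.485136
ln(C0/C) = 1.702042
t = 1.702042 / 0.037 = 46.00 years

46.00


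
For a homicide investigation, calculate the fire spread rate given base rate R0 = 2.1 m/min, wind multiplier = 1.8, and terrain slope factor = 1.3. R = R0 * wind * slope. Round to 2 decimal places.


Fire spread rate calculation:
R = R0 * wind_factor * slope_factor
= 2.1 * 1.8 * 1.3
= 3.78 * 1.3
= 4.91 m/min

4.91


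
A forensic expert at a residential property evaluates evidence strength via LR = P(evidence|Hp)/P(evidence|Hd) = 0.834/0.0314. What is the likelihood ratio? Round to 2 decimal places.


Likelihood ratio calculation:
LR = P(E|Hp) / P(E|Hd)
LR = 0.834 / 0.0314
LR = 26.56

26.56


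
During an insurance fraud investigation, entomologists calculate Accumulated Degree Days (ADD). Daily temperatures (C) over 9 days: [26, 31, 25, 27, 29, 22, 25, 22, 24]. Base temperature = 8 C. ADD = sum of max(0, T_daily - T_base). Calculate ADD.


Computing ADD day by day:
Day 1: max(0, 26 - 8) = 18
Day 2: max(0, 31 - 8) = 23
Day 3: max(0, 25 - 8) = 17
Day 4: max(0, 27 - 8) = 19
Day 5: max(0, 29 - 8) = 21
Day 6: max(0, 22 - 8) = 14
Day 7: max(0, 25 - 8) = 17
Day 8: max(0, 22 - 8) = 14
Day 9: max(0, 24 - 8) = 16
Total ADD = 159

159


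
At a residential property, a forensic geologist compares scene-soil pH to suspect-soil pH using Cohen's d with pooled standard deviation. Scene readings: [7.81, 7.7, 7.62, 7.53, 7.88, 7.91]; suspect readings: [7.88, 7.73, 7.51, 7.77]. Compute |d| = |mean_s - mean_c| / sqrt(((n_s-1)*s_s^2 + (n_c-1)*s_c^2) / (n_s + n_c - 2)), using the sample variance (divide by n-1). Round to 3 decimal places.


Pooled-variance Cohen's d for soil pH comparison:
Scene mean = 46.45 / 6 = 7.741667
Suspect mean = 30.89 / 4 = 7.7225
Scene sample variance s_s^2 = 0.022697
Suspect sample variance s_c^2 = 0.024092
Pooled variance = ((n_s-1)*s_s^2 + (n_c-1)*s_c^2) / (n_s + n_c - 2) = 0.02322
Pooled SD = sqrt(0.02322) = 0.152381
Mean difference = 0.019167
|d| = |0.019167| / 0.152381 = 0.126

0.126


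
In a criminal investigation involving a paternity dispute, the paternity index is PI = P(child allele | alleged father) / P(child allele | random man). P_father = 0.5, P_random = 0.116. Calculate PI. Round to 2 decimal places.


Paternity Index calculation:
PI = P(allele|father) / P(allele|random)
PI = 0.5 / 0.116
PI = 4.31

4.31


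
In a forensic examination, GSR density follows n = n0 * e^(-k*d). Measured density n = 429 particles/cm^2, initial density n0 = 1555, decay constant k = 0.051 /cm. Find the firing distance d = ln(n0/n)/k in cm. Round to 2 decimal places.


GSR distance calculation:
n0/n = 1555 / 429 = 3.624709
ln(n0/n) = 1.287774
d = 1.287774 / 0.051 = 25.25 cm

25.25


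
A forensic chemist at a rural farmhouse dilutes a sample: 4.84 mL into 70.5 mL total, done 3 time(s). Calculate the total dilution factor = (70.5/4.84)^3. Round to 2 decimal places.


Dilution factor calculation:
Single dilution = V_total / V_sample = 70.5 / 4.84 ≈ 14.566116
Number of dilutions = 3
Total DF = (70.5 / 4.84)^3 (full precision, rounded at the end) = 3090.52

3090.52


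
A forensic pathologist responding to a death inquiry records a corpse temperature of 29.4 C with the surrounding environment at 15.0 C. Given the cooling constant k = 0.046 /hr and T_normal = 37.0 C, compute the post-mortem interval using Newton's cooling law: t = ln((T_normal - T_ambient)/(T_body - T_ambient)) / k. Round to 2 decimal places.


Using Newton's law of cooling:
t = ln((T_normal - T_ambient) / (T_body - T_ambient)) / k
T_normal - T_ambient = 22.0
T_body - T_ambient = 14.4
Ratio = 1.527778
ln(ratio) = 0.423814
t = 0.423814 / 0.046 = 9.21 hours

9.21


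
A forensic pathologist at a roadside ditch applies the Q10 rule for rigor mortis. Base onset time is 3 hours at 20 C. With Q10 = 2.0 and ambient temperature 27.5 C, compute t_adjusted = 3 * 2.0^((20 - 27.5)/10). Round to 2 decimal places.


Rigor mortis time adjustment:
Exponent = (T_ref - T_actual) / 10 = (20 - 27.5) / 10 = -0.75
Q10 factor = 2.0^-0.75 = 0.5946
t_adjusted = 3 * 0.5946 = 1.78 hours

1.78


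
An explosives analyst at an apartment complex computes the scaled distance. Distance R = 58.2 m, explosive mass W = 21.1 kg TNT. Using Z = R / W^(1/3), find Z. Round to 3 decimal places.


Scaled distance calculation:
W^(1/3) = 21.1^(1/3) = 2.763296
Z = R / W^(1/3) = 58.2 / 2.763296
Z = 21.062 m/kg^(1/3)

21.062


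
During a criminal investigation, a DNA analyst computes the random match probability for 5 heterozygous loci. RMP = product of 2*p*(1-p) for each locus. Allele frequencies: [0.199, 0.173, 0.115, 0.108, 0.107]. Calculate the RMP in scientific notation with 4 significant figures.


Computing RMP for 5 loci:
Locus 1: 2 * 0.199 * 0.801 = 0.318798
Locus 2: 2 * 0.173 * 0.827 = 0.286142
Locus 3: 2 * 0.115 * 0.885 = 0.20355
Locus 4: 2 * 0.108 * 0.892 = 0.192672
Locus 5: 2 * 0.107 * 0.893 = 0.191102
RMP = 6.837e-04

6.837e-04


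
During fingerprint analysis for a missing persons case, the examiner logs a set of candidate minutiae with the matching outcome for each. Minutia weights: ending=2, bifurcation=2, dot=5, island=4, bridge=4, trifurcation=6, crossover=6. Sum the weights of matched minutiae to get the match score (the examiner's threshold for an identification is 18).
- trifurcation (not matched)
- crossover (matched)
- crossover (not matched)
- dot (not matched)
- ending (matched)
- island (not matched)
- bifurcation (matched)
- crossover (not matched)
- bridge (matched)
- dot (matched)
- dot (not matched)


Weighted minutiae match score:
  trifurcation: not matched, +0
  crossover: matched, +6 (running total 6)
  crossover: not matched, +0
  dot: not matched, +0
  ending: matched, +2 (running total 8)
  island: not matched, +0
  bifurcation: matched, +2 (running total 10)
  crossover: not matched, +0
  bridge: matched, +4 (running total 14)
  dot: matched, +5 (running total 19)
  dot: not matched, +0
Total score = 19
Threshold = 18; verdict = identification

19


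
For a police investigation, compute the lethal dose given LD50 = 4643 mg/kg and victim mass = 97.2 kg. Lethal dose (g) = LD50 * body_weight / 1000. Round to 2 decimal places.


Lethal dose calculation:
Lethal dose = LD50 * body_weight / 1000
= 4643 * 97.2 / 1000
= 451299.6 / 1000
= 451.30 g

451.30


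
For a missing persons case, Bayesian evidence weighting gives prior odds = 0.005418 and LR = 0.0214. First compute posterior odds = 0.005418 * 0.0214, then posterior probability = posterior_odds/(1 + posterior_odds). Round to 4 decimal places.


Bayesian evidence evaluation:
Posterior odds = prior_odds * LR = 0.005418 * 0.0214 = 0.0001159452
Posterior probability = posterior_odds / (1 + posterior_odds)
= 0.0001159452 / (1 + 0.0001159452)
= 0.0001159452 / 1.0001159452
= 0.0001

0.0001


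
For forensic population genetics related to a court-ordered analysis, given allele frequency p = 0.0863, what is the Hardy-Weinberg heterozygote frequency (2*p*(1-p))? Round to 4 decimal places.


Hardy-Weinberg heterozygote frequency:
q = 1 - p = 1 - 0.0863 = 0.9137
2pq = 2 * 0.0863 * 0.9137 = 0.1577

0.1577


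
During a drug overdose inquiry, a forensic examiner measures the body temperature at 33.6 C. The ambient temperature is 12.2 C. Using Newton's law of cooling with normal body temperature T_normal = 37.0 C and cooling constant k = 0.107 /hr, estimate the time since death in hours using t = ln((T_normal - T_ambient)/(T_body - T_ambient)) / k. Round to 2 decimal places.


Using Newton's law of cooling:
t = ln((T_normal - T_ambient) / (T_body - T_ambient)) / k
T_normal - T_ambient = 24.8
T_body - T_ambient = 21.4
Ratio = 1.158879
ln(ratio) = 0.147453
t = 0.147453 / 0.107 = 1.38 hours

1.38


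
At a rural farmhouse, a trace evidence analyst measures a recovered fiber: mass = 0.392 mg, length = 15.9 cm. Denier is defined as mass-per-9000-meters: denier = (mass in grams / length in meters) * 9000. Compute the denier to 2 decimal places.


Denier calculation:
Mass in grams = 0.392 mg / 1000 = 0.000392 g
Length in meters = 15.9 cm / 100 = 0.159 m
Linear density = mass / length = 0.000392 / 0.159 = 0.00246541 g/m
Denier = (g/m) * 9000 = 0.00246541 * 9000 = 22.19

22.19


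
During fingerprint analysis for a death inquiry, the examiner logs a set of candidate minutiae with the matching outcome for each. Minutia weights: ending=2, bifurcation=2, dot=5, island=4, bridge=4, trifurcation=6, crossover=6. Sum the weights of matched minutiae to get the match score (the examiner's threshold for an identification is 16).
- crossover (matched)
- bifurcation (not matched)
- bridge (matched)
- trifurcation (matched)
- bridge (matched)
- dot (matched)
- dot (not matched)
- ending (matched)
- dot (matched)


Weighted minutiae match score:
  crossover: matched, +6 (running total 6)
  bifurcation: not matched, +0
  bridge: matched, +4 (running total 10)
  trifurcation: matched, +6 (running total 16)
  bridge: matched, +4 (running total 20)
  dot: matched, +5 (running total 25)
  dot: not matched, +0
  ending: matched, +2 (running total 27)
  dot: matched, +5 (running total 32)
Total score = 32
Threshold = 16; verdict = identification

32


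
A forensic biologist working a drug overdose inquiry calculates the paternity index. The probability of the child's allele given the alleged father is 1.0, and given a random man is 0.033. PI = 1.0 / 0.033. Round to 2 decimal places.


Paternity Index calculation:
PI = P(allele|father) / P(allele|random)
PI = 1.0 / 0.033
PI = 30.30

30.30


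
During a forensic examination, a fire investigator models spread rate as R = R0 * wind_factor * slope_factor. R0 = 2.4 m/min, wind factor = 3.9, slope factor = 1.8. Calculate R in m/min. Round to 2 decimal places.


Fire spread rate calculation:
R = R0 * wind_factor * slope_factor
= 2.4 * 3.9 * 1.8
= 9.36 * 1.8
= 16.85 m/min

16.85


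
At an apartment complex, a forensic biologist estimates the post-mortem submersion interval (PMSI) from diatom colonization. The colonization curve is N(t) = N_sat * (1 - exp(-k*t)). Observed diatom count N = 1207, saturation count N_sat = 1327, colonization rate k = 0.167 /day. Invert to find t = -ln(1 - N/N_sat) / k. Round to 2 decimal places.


PMSI from diatom colonization curve:
N / N_sat = 1207 / 1327 = 0.90957
1 - N/N_sat = 0.09043
ln(1 - N/N_sat) = -2.403179
t = -ln(1 - N/N_sat) / k = -(-2.403179) / 0.167 = 14.39 days

14.39


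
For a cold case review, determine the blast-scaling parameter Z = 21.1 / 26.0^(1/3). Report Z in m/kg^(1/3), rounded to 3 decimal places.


Scaled distance calculation:
W^(1/3) = 26.0^(1/3) = 2.962496
Z = R / W^(1/3) = 21.1 / 2.962496
Z = 7.122 m/kg^(1/3)

7.122


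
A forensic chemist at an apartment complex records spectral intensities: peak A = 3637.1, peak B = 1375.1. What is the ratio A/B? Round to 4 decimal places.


Spectral peak ratio:
Peak A = 3637.1 counts
Peak B = 1375.1 counts
Ratio = 3637.1 / 1375.1 = 2.6450

2.6450


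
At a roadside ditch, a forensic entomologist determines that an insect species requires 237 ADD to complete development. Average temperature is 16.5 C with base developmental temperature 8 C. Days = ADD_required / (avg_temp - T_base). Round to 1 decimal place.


Insect development time:
Effective temperature = avg_temp - T_base = 16.5 - 8 = 8.5 C
Days = ADD / effective_temp = 237 / 8.5 = 27.9 days

27.9


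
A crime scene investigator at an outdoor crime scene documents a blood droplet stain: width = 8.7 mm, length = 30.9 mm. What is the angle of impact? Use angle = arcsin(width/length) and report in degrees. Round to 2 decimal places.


Blood spatter impact angle calculation:
width / length = 8.7 / 30.9 = 0.281553
angle = arcsin(0.281553)
angle = 16.35 degrees

16.35


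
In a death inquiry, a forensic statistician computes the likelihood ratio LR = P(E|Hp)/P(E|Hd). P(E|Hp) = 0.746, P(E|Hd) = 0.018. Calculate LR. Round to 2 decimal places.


Likelihood ratio calculation:
LR = P(E|Hp) / P(E|Hd)
LR = 0.746 / 0.018
LR = 41.44

41.44


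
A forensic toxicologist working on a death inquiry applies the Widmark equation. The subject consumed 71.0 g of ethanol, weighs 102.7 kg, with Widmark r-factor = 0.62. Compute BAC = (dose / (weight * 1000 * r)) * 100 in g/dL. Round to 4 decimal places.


Applying the Widmark formula:
BAC = (dose_g / (body_wt * 1000 * r)) * 100
Denominator = 102.7 * 1000 * 0.62 = 63674
BAC = (71.0 / 63674) * 100
BAC = 0.1115 g/dL

0.1115


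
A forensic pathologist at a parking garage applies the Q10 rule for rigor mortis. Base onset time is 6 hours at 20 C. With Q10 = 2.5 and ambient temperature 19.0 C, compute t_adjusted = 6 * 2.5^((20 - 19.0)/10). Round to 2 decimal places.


Rigor mortis time adjustment:
Exponent = (T_ref - T_actual) / 10 = (20 - 19.0) / 10 = 0.1
Q10 factor = 2.5^0.1 = 1.09596
t_adjusted = 6 * 1.09596 = 6.58 hours

6.58


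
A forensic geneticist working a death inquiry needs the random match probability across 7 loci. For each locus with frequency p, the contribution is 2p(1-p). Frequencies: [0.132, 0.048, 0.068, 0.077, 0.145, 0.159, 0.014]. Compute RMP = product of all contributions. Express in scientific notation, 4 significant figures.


Computing RMP for 7 loci:
Locus 1: 2 * 0.132 * 0.868 = 0.229152
Locus 2: 2 * 0.048 * 0.952 = 0.091392
Locus 3: 2 * 0.068 * 0.932 = 0.126752
Locus 4: 2 * 0.077 * 0.923 = 0.142142
Locus 5: 2 * 0.145 * 0.855 = 0.24795
Locus 6: 2 * 0.159 * 0.841 = 0.267438
Locus 7: 2 * 0.014 * 0.986 = 0.027608
RMP = 6.908e-07

6.908e-07


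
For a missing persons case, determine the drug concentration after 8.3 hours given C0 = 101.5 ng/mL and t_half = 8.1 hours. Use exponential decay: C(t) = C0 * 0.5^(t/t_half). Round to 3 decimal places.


Drug concentration decay:
Number of half-lives = t / t_half = 8.3 / 8.1 = 1.024691
Decay factor = 0.5^1.024691 = 0.49151556
C(t) = 101.5 * 0.49151556 = 49.889 ng/mL

49.889


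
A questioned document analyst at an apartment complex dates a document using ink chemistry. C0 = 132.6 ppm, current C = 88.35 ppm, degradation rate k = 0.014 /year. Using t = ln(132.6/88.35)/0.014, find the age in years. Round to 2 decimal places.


Document age estimation:
C0/C = 132.6 / 88.35 = 1.500849
ln(C0/C) = 0.406031
t = 0.406031 / 0.014 = 29.00 years

29.00


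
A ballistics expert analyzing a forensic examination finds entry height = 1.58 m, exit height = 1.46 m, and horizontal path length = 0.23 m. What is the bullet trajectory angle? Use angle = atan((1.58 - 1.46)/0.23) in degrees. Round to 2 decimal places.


Bullet trajectory angle:
Height difference = 1.58 - 1.46 = 0.12 m
angle = atan(0.12 / 0.23)
angle = atan(0.521739)
angle = 27.55 degrees

27.55


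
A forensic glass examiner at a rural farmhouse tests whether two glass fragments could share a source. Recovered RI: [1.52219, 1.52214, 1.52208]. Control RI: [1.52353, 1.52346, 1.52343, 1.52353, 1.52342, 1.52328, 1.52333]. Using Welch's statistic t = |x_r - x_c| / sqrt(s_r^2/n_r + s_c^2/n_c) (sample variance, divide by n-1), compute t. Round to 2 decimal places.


Welch's t-criterion for glass RI comparison:
Recovered mean = sum / n_r = 4.56641 / 3 = 1.5221367
Control mean = sum / n_c = 10.66398 / 7 = 1.5234257
Recovered sample variance s_r^2 = 3.03333e-09
Control sample variance s_c^2 = 8.89524e-09
Welch SE (unpooled) = sqrt(s_r^2/n_r + s_c^2/n_c) = sqrt(1.01111e-09 + 1.27075e-09) = sqrt(2.28186e-09) = 4.77688e-05
|mean_r - mean_c| = 0.00128905
t = 0.00128905 / 4.77688e-05 = 26.99

26.99


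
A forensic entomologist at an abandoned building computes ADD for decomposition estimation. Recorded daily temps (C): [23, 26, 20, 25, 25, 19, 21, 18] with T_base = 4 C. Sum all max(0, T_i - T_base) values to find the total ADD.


Computing ADD day by day:
Day 1: max(0, 23 - 4) = 19
Day 2: max(0, 26 - 4) = 22
Day 3: max(0, 20 - 4) = 16
Day 4: max(0, 25 - 4) = 21
Day 5: max(0, 25 - 4) = 21
Day 6: max(0, 19 - 4) = 15
Day 7: max(0, 21 - 4) = 17
Day 8: max(0, 18 - 4) = 14
Total ADD = 145

145


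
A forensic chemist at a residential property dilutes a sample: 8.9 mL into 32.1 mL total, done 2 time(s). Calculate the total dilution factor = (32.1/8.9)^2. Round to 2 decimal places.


Dilution factor calculation:
Single dilution = V_total / V_sample = 32.1 / 8.9 ≈ 3.606742
Number of dilutions = 2
Total DF = (32.1 / 8.9)^2 (full precision, rounded at the end) = 13.01

13.01


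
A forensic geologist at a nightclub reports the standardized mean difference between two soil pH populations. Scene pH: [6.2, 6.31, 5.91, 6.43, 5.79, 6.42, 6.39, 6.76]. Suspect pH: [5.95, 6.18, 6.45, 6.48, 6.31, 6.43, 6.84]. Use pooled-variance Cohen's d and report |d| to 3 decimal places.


Pooled-variance Cohen's d for soil pH comparison:
Scene mean = 50.21 / 8 = 6.27625
Suspect mean = 44.64 / 7 = 6.377143
Scene sample variance s_s^2 = 0.095541
Suspect sample variance s_c^2 = 0.076457
Pooled variance = ((n_s-1)*s_s^2 + (n_c-1)*s_c^2) / (n_s + n_c - 2) = 0.086733
Pooled SD = sqrt(0.086733) = 0.294505
Mean difference = -0.100893
|d| = |-0.100893| / 0.294505 = 0.343

0.343


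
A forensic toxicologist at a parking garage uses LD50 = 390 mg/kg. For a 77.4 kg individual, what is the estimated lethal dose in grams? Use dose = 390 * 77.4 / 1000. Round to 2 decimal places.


Lethal dose calculation:
Lethal dose = LD50 * body_weight / 1000
= 390 * 77.4 / 1000
= 30186 / 1000
= 30.19 g

30.19


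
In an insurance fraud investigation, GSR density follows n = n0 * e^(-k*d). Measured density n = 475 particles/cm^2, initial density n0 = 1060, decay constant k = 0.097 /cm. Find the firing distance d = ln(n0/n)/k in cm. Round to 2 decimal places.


GSR distance calculation:
n0/n = 1060 / 475 = 2.231579
ln(n0/n) = 0.802709
d = 0.802709 / 0.097 = 8.28 cm

8.28


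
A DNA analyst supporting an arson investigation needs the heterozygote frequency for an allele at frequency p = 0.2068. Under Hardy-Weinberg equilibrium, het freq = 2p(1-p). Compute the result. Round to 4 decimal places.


Hardy-Weinberg heterozygote frequency:
q = 1 - p = 1 - 0.2068 = 0.7932
2pq = 2 * 0.2068 * 0.7932 = 0.3281

0.3281


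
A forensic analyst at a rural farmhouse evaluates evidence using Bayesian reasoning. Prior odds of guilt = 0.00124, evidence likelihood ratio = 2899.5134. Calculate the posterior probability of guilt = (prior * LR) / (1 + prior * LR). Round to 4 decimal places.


Bayesian evidence evaluation:
Posterior odds = prior_odds * LR = 0.00124 * 2899.5134 = 3.595397
Posterior probability = posterior_odds / (1 + posterior_odds)
= 3.595397 / (1 + 3.595397)
= 3.595397 / 4.595397
= 0.7824

0.7824


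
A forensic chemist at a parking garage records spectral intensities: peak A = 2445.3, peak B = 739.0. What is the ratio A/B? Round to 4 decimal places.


Spectral peak ratio:
Peak A = 2445.3 counts
Peak B = 739.0 counts
Ratio = 2445.3 / 739.0 = 3.3089

3.3089


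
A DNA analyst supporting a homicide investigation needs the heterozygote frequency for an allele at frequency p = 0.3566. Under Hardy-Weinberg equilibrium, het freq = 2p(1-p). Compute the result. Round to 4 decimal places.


Hardy-Weinberg heterozygote frequency:
q = 1 - p = 1 - 0.3566 = 0.6434
2pq = 2 * 0.3566 * 0.6434 = 0.4589

0.4589


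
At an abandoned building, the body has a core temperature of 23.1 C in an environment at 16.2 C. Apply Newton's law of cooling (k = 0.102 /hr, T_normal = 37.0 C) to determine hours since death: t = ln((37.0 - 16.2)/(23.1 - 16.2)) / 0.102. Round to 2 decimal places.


Using Newton's law of cooling:
t = ln((T_normal - T_ambient) / (T_body - T_ambient)) / k
T_normal - T_ambient = 20.8
T_body - T_ambient = 6.9
Ratio = 3.014493
ln(ratio) = 1.103432
t = 1.103432 / 0.102 = 10.82 hours

10.82


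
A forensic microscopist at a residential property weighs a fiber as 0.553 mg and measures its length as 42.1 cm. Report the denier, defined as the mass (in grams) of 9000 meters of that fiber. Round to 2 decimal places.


Denier calculation:
Mass in grams = 0.553 mg / 1000 = 0.000553 g
Length in meters = 42.1 cm / 100 = 0.421 m
Linear density = mass / length = 0.000553 / 0.421 = 0.00131354 g/m
Denier = (g/m) * 9000 = 0.00131354 * 9000 = 11.82

11.82


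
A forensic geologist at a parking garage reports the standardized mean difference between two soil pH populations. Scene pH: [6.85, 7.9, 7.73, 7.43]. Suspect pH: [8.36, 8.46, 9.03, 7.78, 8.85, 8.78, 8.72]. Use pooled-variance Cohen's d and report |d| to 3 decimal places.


Pooled-variance Cohen's d for soil pH comparison:
Scene mean = 29.91 / 4 = 7.4775
Suspect mean = 59.98 / 7 = 8.568571
Scene sample variance s_s^2 = 0.212758
Suspect sample variance s_c^2 = 0.172814
Pooled variance = ((n_s-1)*s_s^2 + (n_c-1)*s_c^2) / (n_s + n_c - 2) = 0.186129
Pooled SD = sqrt(0.186129) = 0.431427
Mean difference = -1.091071
|d| = |-1.091071| / 0.431427 = 2.529

2.529


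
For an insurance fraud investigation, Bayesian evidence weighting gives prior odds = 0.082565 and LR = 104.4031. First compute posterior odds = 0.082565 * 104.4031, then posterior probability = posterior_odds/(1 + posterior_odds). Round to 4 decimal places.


Bayesian evidence evaluation:
Posterior odds = prior_odds * LR = 0.082565 * 104.4031 = 8.620042
Posterior probability = posterior_odds / (1 + posterior_odds)
= 8.620042 / (1 + 8.620042)
= 8.620042 / 9.620042
= 0.8961

0.8961


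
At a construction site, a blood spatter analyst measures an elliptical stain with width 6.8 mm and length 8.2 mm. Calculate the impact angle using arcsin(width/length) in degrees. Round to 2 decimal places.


Blood spatter impact angle calculation:
width / length = 6.8 / 8.2 = 0.829268
angle = arcsin(0.829268)
angle = 56.02 degrees

56.02


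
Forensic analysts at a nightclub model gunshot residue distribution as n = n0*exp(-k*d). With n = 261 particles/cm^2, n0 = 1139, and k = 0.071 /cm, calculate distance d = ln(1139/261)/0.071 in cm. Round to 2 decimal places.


GSR distance calculation:
n0/n = 1139 / 261 = 4.363985
ln(n0/n) = 1.473386
d = 1.473386 / 0.071 = 20.75 cm

20.75


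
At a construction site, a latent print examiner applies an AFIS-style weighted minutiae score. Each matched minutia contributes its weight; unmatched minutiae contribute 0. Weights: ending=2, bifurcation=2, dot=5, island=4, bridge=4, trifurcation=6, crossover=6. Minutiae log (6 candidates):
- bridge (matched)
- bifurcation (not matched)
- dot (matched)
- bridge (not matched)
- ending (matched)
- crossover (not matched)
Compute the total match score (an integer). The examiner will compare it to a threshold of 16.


Weighted minutiae match score:
  bridge: matched, +4 (running total 4)
  bifurcation: not matched, +0
  dot: matched, +5 (running total 9)
  bridge: not matched, +0
  ending: matched, +2 (running total 11)
  crossover: not matched, +0
Total score = 11
Threshold = 16; verdict = inconclusive

11


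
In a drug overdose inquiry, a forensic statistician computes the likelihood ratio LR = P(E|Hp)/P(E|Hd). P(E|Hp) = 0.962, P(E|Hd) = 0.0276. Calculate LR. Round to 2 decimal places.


Likelihood ratio calculation:
LR = P(E|Hp) / P(E|Hd)
LR = 0.962 / 0.0276
LR = 34.86

34.86


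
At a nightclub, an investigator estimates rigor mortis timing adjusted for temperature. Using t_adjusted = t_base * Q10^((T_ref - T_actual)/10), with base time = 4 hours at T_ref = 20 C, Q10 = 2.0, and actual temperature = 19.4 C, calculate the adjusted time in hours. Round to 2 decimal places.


Rigor mortis time adjustment:
Exponent = (T_ref - T_actual) / 10 = (20 - 19.4) / 10 = 0.06
Q10 factor = 2.0^0.06 = 1.04247
t_adjusted = 4 * 1.04247 = 4.17 hours

4.17


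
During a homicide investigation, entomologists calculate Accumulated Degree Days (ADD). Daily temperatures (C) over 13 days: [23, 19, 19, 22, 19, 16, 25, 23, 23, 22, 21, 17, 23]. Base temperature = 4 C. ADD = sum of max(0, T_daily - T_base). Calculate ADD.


Computing ADD day by day:
Day 1: max(0, 23 - 4) = 19
Day 2: max(0, 19 - 4) = 15
Day 3: max(0, 19 - 4) = 15
Day 4: max(0, 22 - 4) = 18
Day 5: max(0, 19 - 4) = 15
Day 6: max(0, 16 - 4) = 12
Day 7: max(0, 25 - 4) = 21
Day 8: max(0, 23 - 4) = 19
Day 9: max(0, 23 - 4) = 19
Day 10: max(0, 22 - 4) = 18
Day 11: max(0, 21 - 4) = 17
Day 12: max(0, 17 - 4) = 13
Day 13: max(0, 23 - 4) = 19
Total ADD = 220

220


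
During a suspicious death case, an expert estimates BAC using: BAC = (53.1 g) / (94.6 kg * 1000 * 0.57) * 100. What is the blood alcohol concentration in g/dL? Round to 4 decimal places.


Applying the Widmark formula:
BAC = (dose_g / (body_wt * 1000 * r)) * 100
Denominator = 94.6 * 1000 * 0.57 = 53922
BAC = (53.1 / 53922) * 100
BAC = 0.0985 g/dL

0.0985


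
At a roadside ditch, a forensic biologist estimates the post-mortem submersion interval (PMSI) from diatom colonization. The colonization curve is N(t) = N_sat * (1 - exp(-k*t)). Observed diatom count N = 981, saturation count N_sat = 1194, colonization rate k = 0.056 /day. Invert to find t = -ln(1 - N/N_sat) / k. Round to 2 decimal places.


PMSI from diatom colonization curve:
N / N_sat = 981 / 1194 = 0.821608
1 - N/N_sat = 0.178392
ln(1 - N/N_sat) = -1.723772
t = -ln(1 - N/N_sat) / k = -(-1.723772) / 0.056 = 30.78 days

30.78


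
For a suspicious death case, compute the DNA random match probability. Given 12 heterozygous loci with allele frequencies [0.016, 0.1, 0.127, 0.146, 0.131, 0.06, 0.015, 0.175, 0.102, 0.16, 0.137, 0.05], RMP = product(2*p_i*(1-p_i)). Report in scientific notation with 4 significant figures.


Computing RMP for 12 loci:
Locus 1: 2 * 0.016 * 0.984 = 0.031488
Locus 2: 2 * 0.1 * 0.9 = 0.18
Locus 3: 2 * 0.127 * 0.873 = 0.221742
Locus 4: 2 * 0.146 * 0.854 = 0.249368
Locus 5: 2 * 0.131 * 0.869 = 0.227678
Locus 6: 2 * 0.06 * 0.94 = 0.1128
Locus 7: 2 * 0.015 * 0.985 = 0.02955
Locus 8: 2 * 0.175 * 0.825 = 0.28875
Locus 9: 2 * 0.102 * 0.898 = 0.183192
Locus 10: 2 * 0.16 * 0.84 = 0.2688
Locus 11: 2 * 0.137 * 0.863 = 0.236462
Locus 12: 2 * 0.05 * 0.95 = 0.095
RMP = 7.597e-11

7.597e-11


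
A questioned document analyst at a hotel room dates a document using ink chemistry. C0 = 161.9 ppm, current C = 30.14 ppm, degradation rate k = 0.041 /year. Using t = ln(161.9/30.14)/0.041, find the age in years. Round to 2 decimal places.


Document age estimation:
C0/C = 161.9 / 30.14 = 5.371599
ln(C0/C) = 1.681126
t = 1.681126 / 0.041 = 41.00 years

41.00


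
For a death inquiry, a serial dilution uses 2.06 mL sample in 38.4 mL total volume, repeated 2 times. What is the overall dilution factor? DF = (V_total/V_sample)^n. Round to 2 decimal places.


Dilution factor calculation:
Single dilution = V_total / V_sample = 38.4 / 2.06 ≈ 18.640777
Number of dilutions = 2
Total DF = (38.4 / 2.06)^2 (full precision, rounded at the end) = 347.48

347.48


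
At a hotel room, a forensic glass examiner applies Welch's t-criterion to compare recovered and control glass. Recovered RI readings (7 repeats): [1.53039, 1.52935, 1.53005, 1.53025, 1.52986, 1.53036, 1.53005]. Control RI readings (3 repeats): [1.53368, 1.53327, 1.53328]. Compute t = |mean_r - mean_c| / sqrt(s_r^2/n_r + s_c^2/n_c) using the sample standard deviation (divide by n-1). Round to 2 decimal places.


Welch's t-criterion for glass RI comparison:
Recovered mean = sum / n_r = 10.71031 / 7 = 1.5300443
Control mean = sum / n_c = 4.60023 / 3 = 1.53341
Recovered sample variance s_r^2 = 1.29595e-07
Control sample variance s_c^2 = 5.47e-08
Welch SE (unpooled) = sqrt(s_r^2/n_r + s_c^2/n_c) = sqrt(1.85136e-08 + 1.82333e-08) = sqrt(3.67469e-08) = 0.000191695
|mean_r - mean_c| = 0.00336571
t = 0.00336571 / 0.000191695 = 17.56

17.56


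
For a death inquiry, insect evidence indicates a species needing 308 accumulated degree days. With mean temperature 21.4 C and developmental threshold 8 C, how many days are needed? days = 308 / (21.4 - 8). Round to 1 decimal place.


Insect development time:
Effective temperature = avg_temp - T_base = 21.4 - 8 = 13.4 C
Days = ADD / effective_temp = 308 / 13.4 = 23.0 days

23.0


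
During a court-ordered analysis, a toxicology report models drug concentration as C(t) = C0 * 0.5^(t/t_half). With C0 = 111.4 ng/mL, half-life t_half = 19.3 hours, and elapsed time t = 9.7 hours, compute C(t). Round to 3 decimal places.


Drug concentration decay:
Number of half-lives = t / t_half = 9.7 / 19.3 = 0.502591
Decay factor = 0.5^0.502591 = 0.705838
C(t) = 111.4 * 0.705838 = 78.630 ng/mL

78.630


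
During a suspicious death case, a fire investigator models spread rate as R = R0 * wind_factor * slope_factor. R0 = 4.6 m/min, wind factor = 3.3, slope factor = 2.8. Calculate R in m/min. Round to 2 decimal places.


Fire spread rate calculation:
R = R0 * wind_factor * slope_factor
= 4.6 * 3.3 * 2.8
= 15.18 * 2.8
= 42.50 m/min

42.50


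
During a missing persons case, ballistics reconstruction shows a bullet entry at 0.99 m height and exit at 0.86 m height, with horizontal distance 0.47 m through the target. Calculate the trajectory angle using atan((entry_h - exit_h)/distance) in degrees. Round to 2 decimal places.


Bullet trajectory angle:
Height difference = 0.99 - 0.86 = 0.13 m
angle = atan(0.13 / 0.47)
angle = atan(0.276596)
angle = 15.46 degrees

15.46


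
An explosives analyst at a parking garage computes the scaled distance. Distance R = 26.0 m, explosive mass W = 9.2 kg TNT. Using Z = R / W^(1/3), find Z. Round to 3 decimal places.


Scaled distance calculation:
W^(1/3) = 9.2^(1/3) = 2.095379
Z = R / W^(1/3) = 26.0 / 2.095379
Z = 12.408 m/kg^(1/3)

12.408


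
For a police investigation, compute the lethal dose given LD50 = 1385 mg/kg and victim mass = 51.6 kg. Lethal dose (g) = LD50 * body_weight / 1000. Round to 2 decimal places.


Lethal dose calculation:
Lethal dose = LD50 * body_weight / 1000
= 1385 * 51.6 / 1000
= 71466 / 1000
= 71.47 g

71.47


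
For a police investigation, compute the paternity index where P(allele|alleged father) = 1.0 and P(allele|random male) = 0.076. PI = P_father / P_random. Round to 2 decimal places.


Paternity Index calculation:
PI = P(allele|father) / P(allele|random)
PI = 1.0 / 0.076
PI = 13.16

13.16


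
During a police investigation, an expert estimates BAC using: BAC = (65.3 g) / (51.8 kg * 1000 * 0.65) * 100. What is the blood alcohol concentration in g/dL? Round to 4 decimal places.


Applying the Widmark formula:
BAC = (dose_g / (body_wt * 1000 * r)) * 100
Denominator = 51.8 * 1000 * 0.65 = 33670
BAC = (65.3 / 33670) * 100
BAC = 0.1939 g/dL

0.1939


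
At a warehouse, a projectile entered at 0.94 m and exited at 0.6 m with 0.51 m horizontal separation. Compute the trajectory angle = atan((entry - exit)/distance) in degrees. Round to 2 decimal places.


Bullet trajectory angle:
Height difference = 0.94 - 0.6 = 0.34 m
angle = atan(0.34 / 0.51)
angle = atan(0.666667)
angle = 33.69 degrees

33.69


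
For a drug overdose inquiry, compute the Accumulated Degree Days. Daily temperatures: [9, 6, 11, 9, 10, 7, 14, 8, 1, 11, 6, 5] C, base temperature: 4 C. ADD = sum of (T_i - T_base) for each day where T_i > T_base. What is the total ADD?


Computing ADD day by day:
Day 1: max(0, 9 - 4) = 5
Day 2: max(0, 6 - 4) = 2
Day 3: max(0, 11 - 4) = 7
Day 4: max(0, 9 - 4) = 5
Day 5: max(0, 10 - 4) = 6
Day 6: max(0, 7 - 4) = 3
Day 7: max(0, 14 - 4) = 10
Day 8: max(0, 8 - 4) = 4
Day 9: max(0, 1 - 4) = 0
Day 10: max(0, 11 - 4) = 7
Day 11: max(0, 6 - 4) = 2
Day 12: max(0, 5 - 4) = 1
Total ADD = 52

52


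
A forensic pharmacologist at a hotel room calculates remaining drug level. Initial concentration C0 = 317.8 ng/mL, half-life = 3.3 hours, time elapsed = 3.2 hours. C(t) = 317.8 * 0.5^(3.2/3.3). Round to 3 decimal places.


Drug concentration decay:
Number of half-lives = t / t_half = 3.2 / 3.3 = 0.969697
Decay factor = 0.5^0.969697 = 0.51061329
C(t) = 317.8 * 0.51061329 = 162.273 ng/mL

162.273


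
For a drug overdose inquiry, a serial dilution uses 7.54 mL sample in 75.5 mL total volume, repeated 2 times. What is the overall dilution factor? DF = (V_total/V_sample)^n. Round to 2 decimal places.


Dilution factor calculation:
Single dilution = V_total / V_sample = 75.5 / 7.54 ≈ 10.013263
Number of dilutions = 2
Total DF = (75.5 / 7.54)^2 (full precision, rounded at the end) = 100.27

100.27


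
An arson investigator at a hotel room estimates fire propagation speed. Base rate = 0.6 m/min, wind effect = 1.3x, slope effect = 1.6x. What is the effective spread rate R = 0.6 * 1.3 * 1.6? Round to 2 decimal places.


Fire spread rate calculation:
R = R0 * wind_factor * slope_factor
= 0.6 * 1.3 * 1.6
= 0.78 * 1.6
= 1.25 m/min

1.25


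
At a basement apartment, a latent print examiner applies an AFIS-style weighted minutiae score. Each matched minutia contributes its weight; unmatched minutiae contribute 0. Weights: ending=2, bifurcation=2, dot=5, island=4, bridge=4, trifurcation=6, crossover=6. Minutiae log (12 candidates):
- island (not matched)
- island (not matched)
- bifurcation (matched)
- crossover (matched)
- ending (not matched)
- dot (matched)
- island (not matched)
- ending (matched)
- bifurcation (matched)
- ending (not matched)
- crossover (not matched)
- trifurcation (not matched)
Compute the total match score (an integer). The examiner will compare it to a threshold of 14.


Weighted minutiae match score:
  island: not matched, +0
  island: not matched, +0
  bifurcation: matched, +2 (running total 2)
  crossover: matched, +6 (running total 8)
  ending: not matched, +0
  dot: matched, +5 (running total 13)
  island: not matched, +0
  ending: matched, +2 (running total 15)
  bifurcation: matched, +2 (running total 17)
  ending: not matched, +0
  crossover: not matched, +0
  trifurcation: not matched, +0
Total score = 17
Threshold = 14; verdict = identification

17


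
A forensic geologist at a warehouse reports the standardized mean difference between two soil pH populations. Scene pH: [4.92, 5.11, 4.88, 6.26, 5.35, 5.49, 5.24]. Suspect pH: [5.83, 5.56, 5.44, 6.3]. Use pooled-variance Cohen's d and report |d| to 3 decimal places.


Pooled-variance Cohen's d for soil pH comparison:
Scene mean = 37.25 / 7 = 5.321429
Suspect mean = 23.13 / 4 = 5.7825
Scene sample variance s_s^2 = 0.219581
Suspect sample variance s_c^2 = 0.145625
Pooled variance = ((n_s-1)*s_s^2 + (n_c-1)*s_c^2) / (n_s + n_c - 2) = 0.194929
Pooled SD = sqrt(0.194929) = 0.441508
Mean difference = -0.461071
|d| = |-0.461071| / 0.441508 = 1.044

1.044


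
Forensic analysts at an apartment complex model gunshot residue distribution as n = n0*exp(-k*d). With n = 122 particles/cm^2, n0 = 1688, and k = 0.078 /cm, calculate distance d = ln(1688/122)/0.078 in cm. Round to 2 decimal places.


GSR distance calculation:
n0/n = 1688 / 122 = 13.836066
ln(n0/n) = 2.627279
d = 2.627279 / 0.078 = 33.68 cm

33.68


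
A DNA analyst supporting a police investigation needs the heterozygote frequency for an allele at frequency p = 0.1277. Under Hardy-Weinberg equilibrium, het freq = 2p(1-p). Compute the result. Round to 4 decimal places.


Hardy-Weinberg heterozygote frequency:
q = 1 - p = 1 - 0.1277 = 0.8723
2pq = 2 * 0.1277 * 0.8723 = 0.2228

0.2228
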